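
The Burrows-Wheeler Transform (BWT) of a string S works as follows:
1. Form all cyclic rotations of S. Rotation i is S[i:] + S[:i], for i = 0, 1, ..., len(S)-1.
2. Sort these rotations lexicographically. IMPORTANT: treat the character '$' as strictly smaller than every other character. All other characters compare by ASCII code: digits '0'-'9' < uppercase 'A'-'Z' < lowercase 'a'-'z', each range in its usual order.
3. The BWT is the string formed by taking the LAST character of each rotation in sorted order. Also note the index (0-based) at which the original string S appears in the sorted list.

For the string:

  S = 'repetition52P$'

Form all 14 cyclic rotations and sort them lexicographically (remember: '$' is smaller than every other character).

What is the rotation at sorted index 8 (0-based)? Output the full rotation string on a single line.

All 14 rotations (rotation i = S[i:]+S[:i]):
  rot[0] = repetition52P$
  rot[1] = epetition52P$r
  rot[2] = petition52P$re
  rot[3] = etition52P$rep
  rot[4] = tition52P$repe
  rot[5] = ition52P$repet
  rot[6] = tion52P$repeti
  rot[7] = ion52P$repetit
  rot[8] = on52P$repetiti
  rot[9] = n52P$repetitio
  rot[10] = 52P$repetition
  rot[11] = 2P$repetition5
  rot[12] = P$repetition52
  rot[13] = $repetition52P
Sorted (with $ < everything):
  sorted[0] = $repetition52P
  sorted[1] = 2P$repetition5
  sorted[2] = 52P$repetition
  sorted[3] = P$repetition52
  sorted[4] = epetition52P$r
  sorted[5] = etition52P$rep
  sorted[6] = ion52P$repetit
  sorted[7] = ition52P$repet
  sorted[8] = n52P$repetitio
  sorted[9] = on52P$repetiti
  sorted[10] = petition52P$re
  sorted[11] = repetition52P$
  sorted[12] = tion52P$repeti
  sorted[13] = tition52P$repe
sorted[8] = n52P$repetitio

Answer: n52P$repetitio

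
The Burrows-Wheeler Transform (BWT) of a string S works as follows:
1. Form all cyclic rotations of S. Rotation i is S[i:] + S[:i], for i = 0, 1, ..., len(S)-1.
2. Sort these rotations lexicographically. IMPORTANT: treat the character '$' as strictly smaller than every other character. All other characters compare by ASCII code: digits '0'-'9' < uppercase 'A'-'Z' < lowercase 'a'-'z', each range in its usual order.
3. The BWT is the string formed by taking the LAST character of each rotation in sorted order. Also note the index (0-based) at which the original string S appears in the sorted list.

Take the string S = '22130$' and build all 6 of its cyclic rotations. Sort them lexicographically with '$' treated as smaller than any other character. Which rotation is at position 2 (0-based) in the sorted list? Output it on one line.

Answer: 130$22

Derivation:
All 6 rotations (rotation i = S[i:]+S[:i]):
  rot[0] = 22130$
  rot[1] = 2130$2
  rot[2] = 130$22
  rot[3] = 30$221
  rot[4] = 0$2213
  rot[5] = $22130
Sorted (with $ < everything):
  sorted[0] = $22130
  sorted[1] = 0$2213
  sorted[2] = 130$22
  sorted[3] = 2130$2
  sorted[4] = 22130$
  sorted[5] = 30$221
sorted[2] = 130$22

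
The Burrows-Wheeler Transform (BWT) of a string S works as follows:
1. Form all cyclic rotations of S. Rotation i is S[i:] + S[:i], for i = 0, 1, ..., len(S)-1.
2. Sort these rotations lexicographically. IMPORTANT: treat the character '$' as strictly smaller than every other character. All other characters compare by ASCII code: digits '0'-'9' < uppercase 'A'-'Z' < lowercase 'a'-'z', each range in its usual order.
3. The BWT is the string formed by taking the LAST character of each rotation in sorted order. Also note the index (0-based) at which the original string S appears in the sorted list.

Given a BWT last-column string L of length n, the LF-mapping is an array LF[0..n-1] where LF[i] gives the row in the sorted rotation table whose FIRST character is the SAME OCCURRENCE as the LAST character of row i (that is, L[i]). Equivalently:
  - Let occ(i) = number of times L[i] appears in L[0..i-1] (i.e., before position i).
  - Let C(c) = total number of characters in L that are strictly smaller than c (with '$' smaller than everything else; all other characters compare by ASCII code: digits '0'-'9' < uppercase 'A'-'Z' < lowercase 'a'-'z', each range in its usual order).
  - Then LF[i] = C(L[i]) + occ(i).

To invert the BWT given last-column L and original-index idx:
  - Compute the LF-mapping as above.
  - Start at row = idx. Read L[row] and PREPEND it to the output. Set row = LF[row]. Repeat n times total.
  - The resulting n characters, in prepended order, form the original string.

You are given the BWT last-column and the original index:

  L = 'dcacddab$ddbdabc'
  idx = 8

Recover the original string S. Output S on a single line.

LF mapping: 10 7 1 8 11 12 2 4 0 13 14 5 15 3 6 9
Walk LF starting at row 8, prepending L[row]:
  step 1: row=8, L[8]='$', prepend. Next row=LF[8]=0
  step 2: row=0, L[0]='d', prepend. Next row=LF[0]=10
  step 3: row=10, L[10]='d', prepend. Next row=LF[10]=14
  step 4: row=14, L[14]='b', prepend. Next row=LF[14]=6
  step 5: row=6, L[6]='a', prepend. Next row=LF[6]=2
  step 6: row=2, L[2]='a', prepend. Next row=LF[2]=1
  step 7: row=1, L[1]='c', prepend. Next row=LF[1]=7
  step 8: row=7, L[7]='b', prepend. Next row=LF[7]=4
  step 9: row=4, L[4]='d', prepend. Next row=LF[4]=11
  step 10: row=11, L[11]='b', prepend. Next row=LF[11]=5
  step 11: row=5, L[5]='d', prepend. Next row=LF[5]=12
  step 12: row=12, L[12]='d', prepend. Next row=LF[12]=15
  step 13: row=15, L[15]='c', prepend. Next row=LF[15]=9
  step 14: row=9, L[9]='d', prepend. Next row=LF[9]=13
  step 15: row=13, L[13]='a', prepend. Next row=LF[13]=3
  step 16: row=3, L[3]='c', prepend. Next row=LF[3]=8
Reversed output: cadcddbdbcaabdd$

Answer: cadcddbdbcaabdd$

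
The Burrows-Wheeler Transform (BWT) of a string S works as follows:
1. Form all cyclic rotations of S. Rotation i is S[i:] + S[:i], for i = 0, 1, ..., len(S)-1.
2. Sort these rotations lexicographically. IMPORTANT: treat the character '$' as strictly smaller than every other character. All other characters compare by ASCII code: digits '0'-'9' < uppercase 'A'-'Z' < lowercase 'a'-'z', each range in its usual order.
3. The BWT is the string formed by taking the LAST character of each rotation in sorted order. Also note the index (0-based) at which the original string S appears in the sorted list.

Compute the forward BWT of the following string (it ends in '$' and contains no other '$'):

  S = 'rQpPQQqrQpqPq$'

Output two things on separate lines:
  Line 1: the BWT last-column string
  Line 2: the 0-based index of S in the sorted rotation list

Answer: qpqPrrQQQPpQ$q
12

Derivation:
All 14 rotations (rotation i = S[i:]+S[:i]):
  rot[0] = rQpPQQqrQpqPq$
  rot[1] = QpPQQqrQpqPq$r
  rot[2] = pPQQqrQpqPq$rQ
  rot[3] = PQQqrQpqPq$rQp
  rot[4] = QQqrQpqPq$rQpP
  rot[5] = QqrQpqPq$rQpPQ
  rot[6] = qrQpqPq$rQpPQQ
  rot[7] = rQpqPq$rQpPQQq
  rot[8] = QpqPq$rQpPQQqr
  rot[9] = pqPq$rQpPQQqrQ
  rot[10] = qPq$rQpPQQqrQp
  rot[11] = Pq$rQpPQQqrQpq
  rot[12] = q$rQpPQQqrQpqP
  rot[13] = $rQpPQQqrQpqPq
Sorted (with $ < everything):
  sorted[0] = $rQpPQQqrQpqPq  (last char: 'q')
  sorted[1] = PQQqrQpqPq$rQp  (last char: 'p')
  sorted[2] = Pq$rQpPQQqrQpq  (last char: 'q')
  sorted[3] = QQqrQpqPq$rQpP  (last char: 'P')
  sorted[4] = QpPQQqrQpqPq$r  (last char: 'r')
  sorted[5] = QpqPq$rQpPQQqr  (last char: 'r')
  sorted[6] = QqrQpqPq$rQpPQ  (last char: 'Q')
  sorted[7] = pPQQqrQpqPq$rQ  (last char: 'Q')
  sorted[8] = pqPq$rQpPQQqrQ  (last char: 'Q')
  sorted[9] = q$rQpPQQqrQpqP  (last char: 'P')
  sorted[10] = qPq$rQpPQQqrQp  (last char: 'p')
  sorted[11] = qrQpqPq$rQpPQQ  (last char: 'Q')
  sorted[12] = rQpPQQqrQpqPq$  (last char: '$')
  sorted[13] = rQpqPq$rQpPQQq  (last char: 'q')
Last column: qpqPrrQQQPpQ$q
Original string S is at sorted index 12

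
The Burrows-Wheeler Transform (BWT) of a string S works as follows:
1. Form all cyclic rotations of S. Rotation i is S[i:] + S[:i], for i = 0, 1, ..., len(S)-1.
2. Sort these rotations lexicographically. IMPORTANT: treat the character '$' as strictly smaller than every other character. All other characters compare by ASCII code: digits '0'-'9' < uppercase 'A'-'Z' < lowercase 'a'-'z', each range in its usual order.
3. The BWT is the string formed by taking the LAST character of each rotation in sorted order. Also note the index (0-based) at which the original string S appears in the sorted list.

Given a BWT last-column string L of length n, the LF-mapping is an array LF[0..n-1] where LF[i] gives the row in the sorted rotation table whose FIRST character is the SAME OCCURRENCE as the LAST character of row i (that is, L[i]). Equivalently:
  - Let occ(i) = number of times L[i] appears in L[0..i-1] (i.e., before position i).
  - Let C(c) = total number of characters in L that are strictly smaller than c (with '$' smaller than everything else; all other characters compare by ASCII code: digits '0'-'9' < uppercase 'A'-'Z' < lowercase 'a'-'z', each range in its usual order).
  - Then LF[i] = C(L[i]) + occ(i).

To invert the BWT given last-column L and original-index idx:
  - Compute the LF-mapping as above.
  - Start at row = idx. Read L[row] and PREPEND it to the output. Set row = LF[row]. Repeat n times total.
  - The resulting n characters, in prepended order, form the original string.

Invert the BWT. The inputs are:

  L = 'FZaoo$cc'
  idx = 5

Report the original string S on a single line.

LF mapping: 1 2 3 6 7 0 4 5
Walk LF starting at row 5, prepending L[row]:
  step 1: row=5, L[5]='$', prepend. Next row=LF[5]=0
  step 2: row=0, L[0]='F', prepend. Next row=LF[0]=1
  step 3: row=1, L[1]='Z', prepend. Next row=LF[1]=2
  step 4: row=2, L[2]='a', prepend. Next row=LF[2]=3
  step 5: row=3, L[3]='o', prepend. Next row=LF[3]=6
  step 6: row=6, L[6]='c', prepend. Next row=LF[6]=4
  step 7: row=4, L[4]='o', prepend. Next row=LF[4]=7
  step 8: row=7, L[7]='c', prepend. Next row=LF[7]=5
Reversed output: cocoaZF$

Answer: cocoaZF$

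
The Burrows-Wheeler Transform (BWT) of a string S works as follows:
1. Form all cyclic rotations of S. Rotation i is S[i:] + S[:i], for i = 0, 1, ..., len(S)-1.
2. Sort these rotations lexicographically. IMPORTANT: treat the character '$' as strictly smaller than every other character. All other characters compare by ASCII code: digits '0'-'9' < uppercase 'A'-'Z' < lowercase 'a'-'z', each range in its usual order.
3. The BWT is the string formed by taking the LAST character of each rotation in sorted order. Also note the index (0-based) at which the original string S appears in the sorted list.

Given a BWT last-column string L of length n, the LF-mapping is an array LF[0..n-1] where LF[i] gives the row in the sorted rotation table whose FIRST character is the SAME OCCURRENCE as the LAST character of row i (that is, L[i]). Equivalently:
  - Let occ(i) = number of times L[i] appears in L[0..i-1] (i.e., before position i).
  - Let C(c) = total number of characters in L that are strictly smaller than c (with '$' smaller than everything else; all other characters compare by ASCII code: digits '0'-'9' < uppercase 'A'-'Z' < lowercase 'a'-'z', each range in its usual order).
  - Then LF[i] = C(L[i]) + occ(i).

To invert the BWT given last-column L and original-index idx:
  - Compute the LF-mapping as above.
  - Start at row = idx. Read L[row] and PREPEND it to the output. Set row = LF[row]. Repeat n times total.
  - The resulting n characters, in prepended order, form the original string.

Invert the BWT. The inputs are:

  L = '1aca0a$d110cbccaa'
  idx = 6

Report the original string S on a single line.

LF mapping: 3 6 12 7 1 8 0 16 4 5 2 13 11 14 15 9 10
Walk LF starting at row 6, prepending L[row]:
  step 1: row=6, L[6]='$', prepend. Next row=LF[6]=0
  step 2: row=0, L[0]='1', prepend. Next row=LF[0]=3
  step 3: row=3, L[3]='a', prepend. Next row=LF[3]=7
  step 4: row=7, L[7]='d', prepend. Next row=LF[7]=16
  step 5: row=16, L[16]='a', prepend. Next row=LF[16]=10
  step 6: row=10, L[10]='0', prepend. Next row=LF[10]=2
  step 7: row=2, L[2]='c', prepend. Next row=LF[2]=12
  step 8: row=12, L[12]='b', prepend. Next row=LF[12]=11
  step 9: row=11, L[11]='c', prepend. Next row=LF[11]=13
  step 10: row=13, L[13]='c', prepend. Next row=LF[13]=14
  step 11: row=14, L[14]='c', prepend. Next row=LF[14]=15
  step 12: row=15, L[15]='a', prepend. Next row=LF[15]=9
  step 13: row=9, L[9]='1', prepend. Next row=LF[9]=5
  step 14: row=5, L[5]='a', prepend. Next row=LF[5]=8
  step 15: row=8, L[8]='1', prepend. Next row=LF[8]=4
  step 16: row=4, L[4]='0', prepend. Next row=LF[4]=1
  step 17: row=1, L[1]='a', prepend. Next row=LF[1]=6
Reversed output: a01a1acccbc0ada1$

Answer: a01a1acccbc0ada1$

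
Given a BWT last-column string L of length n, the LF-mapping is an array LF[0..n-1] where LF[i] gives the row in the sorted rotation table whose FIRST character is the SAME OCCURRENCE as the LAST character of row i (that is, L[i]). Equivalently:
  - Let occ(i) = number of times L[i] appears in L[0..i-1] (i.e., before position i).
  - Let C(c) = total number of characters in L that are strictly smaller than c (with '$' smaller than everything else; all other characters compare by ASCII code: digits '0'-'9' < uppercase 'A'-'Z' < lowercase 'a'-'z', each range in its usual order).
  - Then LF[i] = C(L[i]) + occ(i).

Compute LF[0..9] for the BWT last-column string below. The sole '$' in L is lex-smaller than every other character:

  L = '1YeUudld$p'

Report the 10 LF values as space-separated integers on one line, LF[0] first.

Char counts: '$':1, '1':1, 'U':1, 'Y':1, 'd':2, 'e':1, 'l':1, 'p':1, 'u':1
C (first-col start): C('$')=0, C('1')=1, C('U')=2, C('Y')=3, C('d')=4, C('e')=6, C('l')=7, C('p')=8, C('u')=9
L[0]='1': occ=0, LF[0]=C('1')+0=1+0=1
L[1]='Y': occ=0, LF[1]=C('Y')+0=3+0=3
L[2]='e': occ=0, LF[2]=C('e')+0=6+0=6
L[3]='U': occ=0, LF[3]=C('U')+0=2+0=2
L[4]='u': occ=0, LF[4]=C('u')+0=9+0=9
L[5]='d': occ=0, LF[5]=C('d')+0=4+0=4
L[6]='l': occ=0, LF[6]=C('l')+0=7+0=7
L[7]='d': occ=1, LF[7]=C('d')+1=4+1=5
L[8]='$': occ=0, LF[8]=C('$')+0=0+0=0
L[9]='p': occ=0, LF[9]=C('p')+0=8+0=8

Answer: 1 3 6 2 9 4 7 5 0 8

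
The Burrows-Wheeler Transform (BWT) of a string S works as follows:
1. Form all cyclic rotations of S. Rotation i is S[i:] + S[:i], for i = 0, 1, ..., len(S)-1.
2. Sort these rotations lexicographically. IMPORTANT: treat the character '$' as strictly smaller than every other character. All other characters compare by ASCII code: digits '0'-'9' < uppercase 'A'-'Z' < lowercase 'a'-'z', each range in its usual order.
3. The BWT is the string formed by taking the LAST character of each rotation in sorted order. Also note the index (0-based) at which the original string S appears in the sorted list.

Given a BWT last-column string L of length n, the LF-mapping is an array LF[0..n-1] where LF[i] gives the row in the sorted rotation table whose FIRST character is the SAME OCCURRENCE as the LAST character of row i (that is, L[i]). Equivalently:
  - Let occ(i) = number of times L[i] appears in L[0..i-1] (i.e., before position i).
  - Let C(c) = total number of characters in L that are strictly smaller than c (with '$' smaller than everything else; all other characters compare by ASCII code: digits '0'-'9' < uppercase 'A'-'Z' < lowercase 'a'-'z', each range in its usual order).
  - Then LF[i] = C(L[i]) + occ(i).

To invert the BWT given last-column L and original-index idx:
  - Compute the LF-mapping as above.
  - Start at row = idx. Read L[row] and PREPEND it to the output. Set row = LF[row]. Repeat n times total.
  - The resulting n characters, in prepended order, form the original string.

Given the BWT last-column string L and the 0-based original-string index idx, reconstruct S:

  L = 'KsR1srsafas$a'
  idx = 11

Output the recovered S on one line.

Answer: sassafras1RK$

Derivation:
LF mapping: 2 9 3 1 10 8 11 4 7 5 12 0 6
Walk LF starting at row 11, prepending L[row]:
  step 1: row=11, L[11]='$', prepend. Next row=LF[11]=0
  step 2: row=0, L[0]='K', prepend. Next row=LF[0]=2
  step 3: row=2, L[2]='R', prepend. Next row=LF[2]=3
  step 4: row=3, L[3]='1', prepend. Next row=LF[3]=1
  step 5: row=1, L[1]='s', prepend. Next row=LF[1]=9
  step 6: row=9, L[9]='a', prepend. Next row=LF[9]=5
  step 7: row=5, L[5]='r', prepend. Next row=LF[5]=8
  step 8: row=8, L[8]='f', prepend. Next row=LF[8]=7
  step 9: row=7, L[7]='a', prepend. Next row=LF[7]=4
  step 10: row=4, L[4]='s', prepend. Next row=LF[4]=10
  step 11: row=10, L[10]='s', prepend. Next row=LF[10]=12
  step 12: row=12, L[12]='a', prepend. Next row=LF[12]=6
  step 13: row=6, L[6]='s', prepend. Next row=LF[6]=11
Reversed output: sassafras1RK$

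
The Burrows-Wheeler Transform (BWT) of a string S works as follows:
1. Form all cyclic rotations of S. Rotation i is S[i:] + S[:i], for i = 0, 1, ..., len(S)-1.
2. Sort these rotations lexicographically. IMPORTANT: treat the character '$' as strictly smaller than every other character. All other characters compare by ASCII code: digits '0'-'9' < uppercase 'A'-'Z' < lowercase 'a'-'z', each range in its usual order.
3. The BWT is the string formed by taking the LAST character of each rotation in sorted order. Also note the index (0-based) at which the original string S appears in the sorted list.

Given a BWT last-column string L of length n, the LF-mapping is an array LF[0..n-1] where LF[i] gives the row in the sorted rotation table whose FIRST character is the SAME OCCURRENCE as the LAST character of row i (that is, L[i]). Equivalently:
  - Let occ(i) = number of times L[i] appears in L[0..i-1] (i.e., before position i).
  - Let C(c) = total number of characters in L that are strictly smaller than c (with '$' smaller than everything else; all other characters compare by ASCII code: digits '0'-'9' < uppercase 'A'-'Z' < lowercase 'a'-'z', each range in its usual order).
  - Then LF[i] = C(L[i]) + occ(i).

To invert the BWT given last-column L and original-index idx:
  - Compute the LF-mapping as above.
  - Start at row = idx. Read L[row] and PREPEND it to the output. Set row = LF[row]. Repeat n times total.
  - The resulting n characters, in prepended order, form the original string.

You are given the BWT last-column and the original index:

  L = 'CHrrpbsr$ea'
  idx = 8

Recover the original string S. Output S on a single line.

Answer: raspberrHC$

Derivation:
LF mapping: 1 2 7 8 6 4 10 9 0 5 3
Walk LF starting at row 8, prepending L[row]:
  step 1: row=8, L[8]='$', prepend. Next row=LF[8]=0
  step 2: row=0, L[0]='C', prepend. Next row=LF[0]=1
  step 3: row=1, L[1]='H', prepend. Next row=LF[1]=2
  step 4: row=2, L[2]='r', prepend. Next row=LF[2]=7
  step 5: row=7, L[7]='r', prepend. Next row=LF[7]=9
  step 6: row=9, L[9]='e', prepend. Next row=LF[9]=5
  step 7: row=5, L[5]='b', prepend. Next row=LF[5]=4
  step 8: row=4, L[4]='p', prepend. Next row=LF[4]=6
  step 9: row=6, L[6]='s', prepend. Next row=LF[6]=10
  step 10: row=10, L[10]='a', prepend. Next row=LF[10]=3
  step 11: row=3, L[3]='r', prepend. Next row=LF[3]=8
Reversed output: raspberrHC$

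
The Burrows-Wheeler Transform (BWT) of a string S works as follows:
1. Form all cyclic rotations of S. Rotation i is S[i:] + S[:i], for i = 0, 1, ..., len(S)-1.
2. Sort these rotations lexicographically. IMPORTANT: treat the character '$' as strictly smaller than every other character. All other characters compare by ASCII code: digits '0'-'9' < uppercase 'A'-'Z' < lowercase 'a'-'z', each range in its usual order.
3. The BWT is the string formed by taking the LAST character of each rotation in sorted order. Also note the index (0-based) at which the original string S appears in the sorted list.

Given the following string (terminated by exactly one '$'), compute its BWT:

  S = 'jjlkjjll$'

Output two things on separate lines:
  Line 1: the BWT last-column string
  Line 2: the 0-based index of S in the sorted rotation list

Answer: l$kjjlljj
1

Derivation:
All 9 rotations (rotation i = S[i:]+S[:i]):
  rot[0] = jjlkjjll$
  rot[1] = jlkjjll$j
  rot[2] = lkjjll$jj
  rot[3] = kjjll$jjl
  rot[4] = jjll$jjlk
  rot[5] = jll$jjlkj
  rot[6] = ll$jjlkjj
  rot[7] = l$jjlkjjl
  rot[8] = $jjlkjjll
Sorted (with $ < everything):
  sorted[0] = $jjlkjjll  (last char: 'l')
  sorted[1] = jjlkjjll$  (last char: '$')
  sorted[2] = jjll$jjlk  (last char: 'k')
  sorted[3] = jlkjjll$j  (last char: 'j')
  sorted[4] = jll$jjlkj  (last char: 'j')
  sorted[5] = kjjll$jjl  (last char: 'l')
  sorted[6] = l$jjlkjjl  (last char: 'l')
  sorted[7] = lkjjll$jj  (last char: 'j')
  sorted[8] = ll$jjlkjj  (last char: 'j')
Last column: l$kjjlljj
Original string S is at sorted index 1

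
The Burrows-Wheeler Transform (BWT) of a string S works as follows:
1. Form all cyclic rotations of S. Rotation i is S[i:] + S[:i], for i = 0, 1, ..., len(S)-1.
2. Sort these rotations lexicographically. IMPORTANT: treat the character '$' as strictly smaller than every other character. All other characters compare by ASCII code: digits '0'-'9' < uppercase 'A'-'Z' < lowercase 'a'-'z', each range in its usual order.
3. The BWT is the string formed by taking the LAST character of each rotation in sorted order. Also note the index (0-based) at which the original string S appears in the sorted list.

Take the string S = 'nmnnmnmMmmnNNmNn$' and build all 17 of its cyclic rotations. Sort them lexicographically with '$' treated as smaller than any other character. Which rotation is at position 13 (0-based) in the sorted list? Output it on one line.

Answer: nmMmmnNNmNn$nmnnm

Derivation:
All 17 rotations (rotation i = S[i:]+S[:i]):
  rot[0] = nmnnmnmMmmnNNmNn$
  rot[1] = mnnmnmMmmnNNmNn$n
  rot[2] = nnmnmMmmnNNmNn$nm
  rot[3] = nmnmMmmnNNmNn$nmn
  rot[4] = mnmMmmnNNmNn$nmnn
  rot[5] = nmMmmnNNmNn$nmnnm
  rot[6] = mMmmnNNmNn$nmnnmn
  rot[7] = MmmnNNmNn$nmnnmnm
  rot[8] = mmnNNmNn$nmnnmnmM
  rot[9] = mnNNmNn$nmnnmnmMm
  rot[10] = nNNmNn$nmnnmnmMmm
  rot[11] = NNmNn$nmnnmnmMmmn
  rot[12] = NmNn$nmnnmnmMmmnN
  rot[13] = mNn$nmnnmnmMmmnNN
  rot[14] = Nn$nmnnmnmMmmnNNm
  rot[15] = n$nmnnmnmMmmnNNmN
  rot[16] = $nmnnmnmMmmnNNmNn
Sorted (with $ < everything):
  sorted[0] = $nmnnmnmMmmnNNmNn
  sorted[1] = MmmnNNmNn$nmnnmnm
  sorted[2] = NNmNn$nmnnmnmMmmn
  sorted[3] = NmNn$nmnnmnmMmmnN
  sorted[4] = Nn$nmnnmnmMmmnNNm
  sorted[5] = mMmmnNNmNn$nmnnmn
  sorted[6] = mNn$nmnnmnmMmmnNN
  sorted[7] = mmnNNmNn$nmnnmnmM
  sorted[8] = mnNNmNn$nmnnmnmMm
  sorted[9] = mnmMmmnNNmNn$nmnn
  sorted[10] = mnnmnmMmmnNNmNn$n
  sorted[11] = n$nmnnmnmMmmnNNmN
  sorted[12] = nNNmNn$nmnnmnmMmm
  sorted[13] = nmMmmnNNmNn$nmnnm
  sorted[14] = nmnmMmmnNNmNn$nmn
  sorted[15] = nmnnmnmMmmnNNmNn$
  sorted[16] = nnmnmMmmnNNmNn$nm
sorted[13] = nmMmmnNNmNn$nmnnm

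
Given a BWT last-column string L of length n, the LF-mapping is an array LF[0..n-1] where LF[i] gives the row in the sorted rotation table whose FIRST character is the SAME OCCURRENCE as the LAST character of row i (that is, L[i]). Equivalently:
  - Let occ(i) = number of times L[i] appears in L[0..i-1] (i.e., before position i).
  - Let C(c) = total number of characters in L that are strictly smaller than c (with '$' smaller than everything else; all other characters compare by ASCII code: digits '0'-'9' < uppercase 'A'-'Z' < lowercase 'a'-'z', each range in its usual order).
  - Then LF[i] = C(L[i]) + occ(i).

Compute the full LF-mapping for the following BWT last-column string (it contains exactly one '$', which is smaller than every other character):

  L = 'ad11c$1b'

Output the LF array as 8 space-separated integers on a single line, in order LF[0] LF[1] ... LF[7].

Char counts: '$':1, '1':3, 'a':1, 'b':1, 'c':1, 'd':1
C (first-col start): C('$')=0, C('1')=1, C('a')=4, C('b')=5, C('c')=6, C('d')=7
L[0]='a': occ=0, LF[0]=C('a')+0=4+0=4
L[1]='d': occ=0, LF[1]=C('d')+0=7+0=7
L[2]='1': occ=0, LF[2]=C('1')+0=1+0=1
L[3]='1': occ=1, LF[3]=C('1')+1=1+1=2
L[4]='c': occ=0, LF[4]=C('c')+0=6+0=6
L[5]='$': occ=0, LF[5]=C('$')+0=0+0=0
L[6]='1': occ=2, LF[6]=C('1')+2=1+2=3
L[7]='b': occ=0, LF[7]=C('b')+0=5+0=5

Answer: 4 7 1 2 6 0 3 5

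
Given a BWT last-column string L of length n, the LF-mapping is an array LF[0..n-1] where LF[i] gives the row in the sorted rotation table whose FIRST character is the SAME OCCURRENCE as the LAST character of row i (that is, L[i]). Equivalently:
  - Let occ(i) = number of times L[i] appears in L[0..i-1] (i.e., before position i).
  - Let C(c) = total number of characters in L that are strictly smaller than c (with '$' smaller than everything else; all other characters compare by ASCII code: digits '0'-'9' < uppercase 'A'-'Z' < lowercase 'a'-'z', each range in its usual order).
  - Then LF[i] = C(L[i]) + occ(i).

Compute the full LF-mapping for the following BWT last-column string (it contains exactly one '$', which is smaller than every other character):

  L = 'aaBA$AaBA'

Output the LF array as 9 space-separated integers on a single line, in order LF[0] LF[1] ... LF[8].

Char counts: '$':1, 'A':3, 'B':2, 'a':3
C (first-col start): C('$')=0, C('A')=1, C('B')=4, C('a')=6
L[0]='a': occ=0, LF[0]=C('a')+0=6+0=6
L[1]='a': occ=1, LF[1]=C('a')+1=6+1=7
L[2]='B': occ=0, LF[2]=C('B')+0=4+0=4
L[3]='A': occ=0, LF[3]=C('A')+0=1+0=1
L[4]='$': occ=0, LF[4]=C('$')+0=0+0=0
L[5]='A': occ=1, LF[5]=C('A')+1=1+1=2
L[6]='a': occ=2, LF[6]=C('a')+2=6+2=8
L[7]='B': occ=1, LF[7]=C('B')+1=4+1=5
L[8]='A': occ=2, LF[8]=C('A')+2=1+2=3

Answer: 6 7 4 1 0 2 8 5 3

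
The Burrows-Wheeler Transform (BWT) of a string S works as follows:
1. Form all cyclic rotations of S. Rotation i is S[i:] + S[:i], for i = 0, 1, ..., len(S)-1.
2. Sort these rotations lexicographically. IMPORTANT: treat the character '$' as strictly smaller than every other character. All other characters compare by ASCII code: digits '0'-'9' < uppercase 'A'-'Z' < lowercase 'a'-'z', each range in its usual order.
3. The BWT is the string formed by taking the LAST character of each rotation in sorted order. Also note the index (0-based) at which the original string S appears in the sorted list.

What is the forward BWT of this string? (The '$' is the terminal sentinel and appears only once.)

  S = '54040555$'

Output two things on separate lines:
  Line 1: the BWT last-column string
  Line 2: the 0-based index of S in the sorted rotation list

Answer: 544505$50
6

Derivation:
All 9 rotations (rotation i = S[i:]+S[:i]):
  rot[0] = 54040555$
  rot[1] = 4040555$5
  rot[2] = 040555$54
  rot[3] = 40555$540
  rot[4] = 0555$5404
  rot[5] = 555$54040
  rot[6] = 55$540405
  rot[7] = 5$5404055
  rot[8] = $54040555
Sorted (with $ < everything):
  sorted[0] = $54040555  (last char: '5')
  sorted[1] = 040555$54  (last char: '4')
  sorted[2] = 0555$5404  (last char: '4')
  sorted[3] = 4040555$5  (last char: '5')
  sorted[4] = 40555$540  (last char: '0')
  sorted[5] = 5$5404055  (last char: '5')
  sorted[6] = 54040555$  (last char: '$')
  sorted[7] = 55$540405  (last char: '5')
  sorted[8] = 555$54040  (last char: '0')
Last column: 544505$50
Original string S is at sorted index 6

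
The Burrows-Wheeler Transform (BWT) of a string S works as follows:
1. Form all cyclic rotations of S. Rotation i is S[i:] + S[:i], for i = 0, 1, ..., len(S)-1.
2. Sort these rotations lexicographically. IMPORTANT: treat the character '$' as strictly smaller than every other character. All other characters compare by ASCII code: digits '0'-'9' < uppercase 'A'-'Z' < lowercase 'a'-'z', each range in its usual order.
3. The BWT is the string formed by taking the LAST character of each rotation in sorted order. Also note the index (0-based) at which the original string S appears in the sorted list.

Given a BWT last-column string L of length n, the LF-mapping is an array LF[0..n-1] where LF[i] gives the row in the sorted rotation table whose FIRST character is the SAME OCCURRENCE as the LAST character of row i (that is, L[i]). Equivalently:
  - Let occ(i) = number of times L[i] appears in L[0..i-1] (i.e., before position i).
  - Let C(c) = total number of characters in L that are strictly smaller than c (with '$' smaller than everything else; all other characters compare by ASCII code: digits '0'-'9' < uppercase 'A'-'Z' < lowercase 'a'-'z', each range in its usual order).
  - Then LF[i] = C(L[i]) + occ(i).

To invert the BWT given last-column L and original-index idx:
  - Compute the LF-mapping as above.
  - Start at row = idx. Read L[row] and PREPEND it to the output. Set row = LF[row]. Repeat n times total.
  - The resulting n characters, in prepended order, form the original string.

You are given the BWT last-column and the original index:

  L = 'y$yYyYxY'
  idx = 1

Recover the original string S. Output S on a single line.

LF mapping: 5 0 6 1 7 2 4 3
Walk LF starting at row 1, prepending L[row]:
  step 1: row=1, L[1]='$', prepend. Next row=LF[1]=0
  step 2: row=0, L[0]='y', prepend. Next row=LF[0]=5
  step 3: row=5, L[5]='Y', prepend. Next row=LF[5]=2
  step 4: row=2, L[2]='y', prepend. Next row=LF[2]=6
  step 5: row=6, L[6]='x', prepend. Next row=LF[6]=4
  step 6: row=4, L[4]='y', prepend. Next row=LF[4]=7
  step 7: row=7, L[7]='Y', prepend. Next row=LF[7]=3
  step 8: row=3, L[3]='Y', prepend. Next row=LF[3]=1
Reversed output: YYyxyYy$

Answer: YYyxyYy$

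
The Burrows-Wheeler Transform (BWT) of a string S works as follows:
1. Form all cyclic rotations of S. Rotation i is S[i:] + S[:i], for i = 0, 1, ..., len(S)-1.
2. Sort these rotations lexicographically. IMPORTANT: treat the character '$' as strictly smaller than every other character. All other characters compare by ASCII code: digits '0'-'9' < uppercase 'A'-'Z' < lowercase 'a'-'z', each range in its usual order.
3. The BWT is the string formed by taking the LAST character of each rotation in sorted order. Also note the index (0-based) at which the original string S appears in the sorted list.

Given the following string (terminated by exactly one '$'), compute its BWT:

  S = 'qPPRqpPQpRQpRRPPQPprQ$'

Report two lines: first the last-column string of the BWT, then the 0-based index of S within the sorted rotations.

All 22 rotations (rotation i = S[i:]+S[:i]):
  rot[0] = qPPRqpPQpRQpRRPPQPprQ$
  rot[1] = PPRqpPQpRQpRRPPQPprQ$q
  rot[2] = PRqpPQpRQpRRPPQPprQ$qP
  rot[3] = RqpPQpRQpRRPPQPprQ$qPP
  rot[4] = qpPQpRQpRRPPQPprQ$qPPR
  rot[5] = pPQpRQpRRPPQPprQ$qPPRq
  rot[6] = PQpRQpRRPPQPprQ$qPPRqp
  rot[7] = QpRQpRRPPQPprQ$qPPRqpP
  rot[8] = pRQpRRPPQPprQ$qPPRqpPQ
  rot[9] = RQpRRPPQPprQ$qPPRqpPQp
  rot[10] = QpRRPPQPprQ$qPPRqpPQpR
  rot[11] = pRRPPQPprQ$qPPRqpPQpRQ
  rot[12] = RRPPQPprQ$qPPRqpPQpRQp
  rot[13] = RPPQPprQ$qPPRqpPQpRQpR
  rot[14] = PPQPprQ$qPPRqpPQpRQpRR
  rot[15] = PQPprQ$qPPRqpPQpRQpRRP
  rot[16] = QPprQ$qPPRqpPQpRQpRRPP
  rot[17] = PprQ$qPPRqpPQpRQpRRPPQ
  rot[18] = prQ$qPPRqpPQpRQpRRPPQP
  rot[19] = rQ$qPPRqpPQpRQpRRPPQPp
  rot[20] = Q$qPPRqpPQpRQpRRPPQPpr
  rot[21] = $qPPRqpPQpRQpRRPPQPprQ
Sorted (with $ < everything):
  sorted[0] = $qPPRqpPQpRQpRRPPQPprQ  (last char: 'Q')
  sorted[1] = PPQPprQ$qPPRqpPQpRQpRR  (last char: 'R')
  sorted[2] = PPRqpPQpRQpRRPPQPprQ$q  (last char: 'q')
  sorted[3] = PQPprQ$qPPRqpPQpRQpRRP  (last char: 'P')
  sorted[4] = PQpRQpRRPPQPprQ$qPPRqp  (last char: 'p')
  sorted[5] = PRqpPQpRQpRRPPQPprQ$qP  (last char: 'P')
  sorted[6] = PprQ$qPPRqpPQpRQpRRPPQ  (last char: 'Q')
  sorted[7] = Q$qPPRqpPQpRQpRRPPQPpr  (last char: 'r')
  sorted[8] = QPprQ$qPPRqpPQpRQpRRPP  (last char: 'P')
  sorted[9] = QpRQpRRPPQPprQ$qPPRqpP  (last char: 'P')
  sorted[10] = QpRRPPQPprQ$qPPRqpPQpR  (last char: 'R')
  sorted[11] = RPPQPprQ$qPPRqpPQpRQpR  (last char: 'R')
  sorted[12] = RQpRRPPQPprQ$qPPRqpPQp  (last char: 'p')
  sorted[13] = RRPPQPprQ$qPPRqpPQpRQp  (last char: 'p')
  sorted[14] = RqpPQpRQpRRPPQPprQ$qPP  (last char: 'P')
  sorted[15] = pPQpRQpRRPPQPprQ$qPPRq  (last char: 'q')
  sorted[16] = pRQpRRPPQPprQ$qPPRqpPQ  (last char: 'Q')
  sorted[17] = pRRPPQPprQ$qPPRqpPQpRQ  (last char: 'Q')
  sorted[18] = prQ$qPPRqpPQpRQpRRPPQP  (last char: 'P')
  sorted[19] = qPPRqpPQpRQpRRPPQPprQ$  (last char: '$')
  sorted[20] = qpPQpRQpRRPPQPprQ$qPPR  (last char: 'R')
  sorted[21] = rQ$qPPRqpPQpRQpRRPPQPp  (last char: 'p')
Last column: QRqPpPQrPPRRppPqQQP$Rp
Original string S is at sorted index 19

Answer: QRqPpPQrPPRRppPqQQP$Rp
19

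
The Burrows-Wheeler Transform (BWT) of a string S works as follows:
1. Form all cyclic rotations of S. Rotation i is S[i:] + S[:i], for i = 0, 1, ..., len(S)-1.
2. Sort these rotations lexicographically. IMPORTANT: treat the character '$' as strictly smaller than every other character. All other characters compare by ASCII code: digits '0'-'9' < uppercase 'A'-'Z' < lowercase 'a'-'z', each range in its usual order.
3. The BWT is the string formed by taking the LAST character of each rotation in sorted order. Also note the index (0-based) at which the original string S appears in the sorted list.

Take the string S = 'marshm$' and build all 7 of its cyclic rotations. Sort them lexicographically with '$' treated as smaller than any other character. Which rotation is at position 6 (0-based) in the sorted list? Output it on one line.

Answer: shm$mar

Derivation:
All 7 rotations (rotation i = S[i:]+S[:i]):
  rot[0] = marshm$
  rot[1] = arshm$m
  rot[2] = rshm$ma
  rot[3] = shm$mar
  rot[4] = hm$mars
  rot[5] = m$marsh
  rot[6] = $marshm
Sorted (with $ < everything):
  sorted[0] = $marshm
  sorted[1] = arshm$m
  sorted[2] = hm$mars
  sorted[3] = m$marsh
  sorted[4] = marshm$
  sorted[5] = rshm$ma
  sorted[6] = shm$mar
sorted[6] = shm$mar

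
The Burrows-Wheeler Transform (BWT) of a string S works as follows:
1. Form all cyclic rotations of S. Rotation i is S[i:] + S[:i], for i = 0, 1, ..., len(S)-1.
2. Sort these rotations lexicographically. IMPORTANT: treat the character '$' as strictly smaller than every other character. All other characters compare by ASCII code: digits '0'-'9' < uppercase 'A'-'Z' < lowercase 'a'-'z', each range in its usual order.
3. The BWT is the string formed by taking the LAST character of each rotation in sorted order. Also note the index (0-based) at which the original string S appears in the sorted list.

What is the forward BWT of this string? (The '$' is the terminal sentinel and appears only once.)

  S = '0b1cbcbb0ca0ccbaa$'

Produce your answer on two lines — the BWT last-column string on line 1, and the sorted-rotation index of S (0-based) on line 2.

All 18 rotations (rotation i = S[i:]+S[:i]):
  rot[0] = 0b1cbcbb0ca0ccbaa$
  rot[1] = b1cbcbb0ca0ccbaa$0
  rot[2] = 1cbcbb0ca0ccbaa$0b
  rot[3] = cbcbb0ca0ccbaa$0b1
  rot[4] = bcbb0ca0ccbaa$0b1c
  rot[5] = cbb0ca0ccbaa$0b1cb
  rot[6] = bb0ca0ccbaa$0b1cbc
  rot[7] = b0ca0ccbaa$0b1cbcb
  rot[8] = 0ca0ccbaa$0b1cbcbb
  rot[9] = ca0ccbaa$0b1cbcbb0
  rot[10] = a0ccbaa$0b1cbcbb0c
  rot[11] = 0ccbaa$0b1cbcbb0ca
  rot[12] = ccbaa$0b1cbcbb0ca0
  rot[13] = cbaa$0b1cbcbb0ca0c
  rot[14] = baa$0b1cbcbb0ca0cc
  rot[15] = aa$0b1cbcbb0ca0ccb
  rot[16] = a$0b1cbcbb0ca0ccba
  rot[17] = $0b1cbcbb0ca0ccbaa
Sorted (with $ < everything):
  sorted[0] = $0b1cbcbb0ca0ccbaa  (last char: 'a')
  sorted[1] = 0b1cbcbb0ca0ccbaa$  (last char: '$')
  sorted[2] = 0ca0ccbaa$0b1cbcbb  (last char: 'b')
  sorted[3] = 0ccbaa$0b1cbcbb0ca  (last char: 'a')
  sorted[4] = 1cbcbb0ca0ccbaa$0b  (last char: 'b')
  sorted[5] = a$0b1cbcbb0ca0ccba  (last char: 'a')
  sorted[6] = a0ccbaa$0b1cbcbb0c  (last char: 'c')
  sorted[7] = aa$0b1cbcbb0ca0ccb  (last char: 'b')
  sorted[8] = b0ca0ccbaa$0b1cbcb  (last char: 'b')
  sorted[9] = b1cbcbb0ca0ccbaa$0  (last char: '0')
  sorted[10] = baa$0b1cbcbb0ca0cc  (last char: 'c')
  sorted[11] = bb0ca0ccbaa$0b1cbc  (last char: 'c')
  sorted[12] = bcbb0ca0ccbaa$0b1c  (last char: 'c')
  sorted[13] = ca0ccbaa$0b1cbcbb0  (last char: '0')
  sorted[14] = cbaa$0b1cbcbb0ca0c  (last char: 'c')
  sorted[15] = cbb0ca0ccbaa$0b1cb  (last char: 'b')
  sorted[16] = cbcbb0ca0ccbaa$0b1  (last char: '1')
  sorted[17] = ccbaa$0b1cbcbb0ca0  (last char: '0')
Last column: a$babacbb0ccc0cb10
Original string S is at sorted index 1

Answer: a$babacbb0ccc0cb10
1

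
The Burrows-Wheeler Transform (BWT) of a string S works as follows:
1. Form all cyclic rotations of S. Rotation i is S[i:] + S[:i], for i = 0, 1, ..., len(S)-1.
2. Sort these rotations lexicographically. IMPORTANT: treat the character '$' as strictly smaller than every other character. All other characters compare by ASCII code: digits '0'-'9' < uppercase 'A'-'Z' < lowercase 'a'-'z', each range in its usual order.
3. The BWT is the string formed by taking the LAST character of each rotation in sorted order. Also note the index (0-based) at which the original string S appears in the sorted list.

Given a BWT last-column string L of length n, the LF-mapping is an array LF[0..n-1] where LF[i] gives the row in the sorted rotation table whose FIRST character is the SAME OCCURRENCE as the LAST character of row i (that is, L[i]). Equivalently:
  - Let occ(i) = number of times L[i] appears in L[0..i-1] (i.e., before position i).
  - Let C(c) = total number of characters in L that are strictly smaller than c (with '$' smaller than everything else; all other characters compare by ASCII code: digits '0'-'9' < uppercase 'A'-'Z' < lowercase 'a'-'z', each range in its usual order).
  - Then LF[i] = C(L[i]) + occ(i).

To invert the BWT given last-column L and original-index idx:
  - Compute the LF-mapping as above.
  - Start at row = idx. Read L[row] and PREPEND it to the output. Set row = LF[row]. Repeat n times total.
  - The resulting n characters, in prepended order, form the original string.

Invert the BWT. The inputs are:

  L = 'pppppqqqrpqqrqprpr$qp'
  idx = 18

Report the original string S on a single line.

LF mapping: 1 2 3 4 5 10 11 12 17 6 13 14 18 15 7 19 8 20 0 16 9
Walk LF starting at row 18, prepending L[row]:
  step 1: row=18, L[18]='$', prepend. Next row=LF[18]=0
  step 2: row=0, L[0]='p', prepend. Next row=LF[0]=1
  step 3: row=1, L[1]='p', prepend. Next row=LF[1]=2
  step 4: row=2, L[2]='p', prepend. Next row=LF[2]=3
  step 5: row=3, L[3]='p', prepend. Next row=LF[3]=4
  step 6: row=4, L[4]='p', prepend. Next row=LF[4]=5
  step 7: row=5, L[5]='q', prepend. Next row=LF[5]=10
  step 8: row=10, L[10]='q', prepend. Next row=LF[10]=13
  step 9: row=13, L[13]='q', prepend. Next row=LF[13]=15
  step 10: row=15, L[15]='r', prepend. Next row=LF[15]=19
  step 11: row=19, L[19]='q', prepend. Next row=LF[19]=16
  step 12: row=16, L[16]='p', prepend. Next row=LF[16]=8
  step 13: row=8, L[8]='r', prepend. Next row=LF[8]=17
  step 14: row=17, L[17]='r', prepend. Next row=LF[17]=20
  step 15: row=20, L[20]='p', prepend. Next row=LF[20]=9
  step 16: row=9, L[9]='p', prepend. Next row=LF[9]=6
  step 17: row=6, L[6]='q', prepend. Next row=LF[6]=11
  step 18: row=11, L[11]='q', prepend. Next row=LF[11]=14
  step 19: row=14, L[14]='p', prepend. Next row=LF[14]=7
  step 20: row=7, L[7]='q', prepend. Next row=LF[7]=12
  step 21: row=12, L[12]='r', prepend. Next row=LF[12]=18
Reversed output: rqpqqpprrpqrqqqppppp$

Answer: rqpqqpprrpqrqqqppppp$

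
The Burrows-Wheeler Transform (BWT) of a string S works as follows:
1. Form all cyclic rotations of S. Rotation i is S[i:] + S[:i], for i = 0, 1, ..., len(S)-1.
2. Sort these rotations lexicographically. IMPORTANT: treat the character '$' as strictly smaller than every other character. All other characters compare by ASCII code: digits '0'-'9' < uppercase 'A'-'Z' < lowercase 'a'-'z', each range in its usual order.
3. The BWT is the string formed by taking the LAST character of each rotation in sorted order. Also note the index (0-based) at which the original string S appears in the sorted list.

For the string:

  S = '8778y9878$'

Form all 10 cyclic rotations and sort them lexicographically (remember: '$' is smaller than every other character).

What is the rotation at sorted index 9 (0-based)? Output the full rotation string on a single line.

Answer: y9878$8778

Derivation:
All 10 rotations (rotation i = S[i:]+S[:i]):
  rot[0] = 8778y9878$
  rot[1] = 778y9878$8
  rot[2] = 78y9878$87
  rot[3] = 8y9878$877
  rot[4] = y9878$8778
  rot[5] = 9878$8778y
  rot[6] = 878$8778y9
  rot[7] = 78$8778y98
  rot[8] = 8$8778y987
  rot[9] = $8778y9878
Sorted (with $ < everything):
  sorted[0] = $8778y9878
  sorted[1] = 778y9878$8
  sorted[2] = 78$8778y98
  sorted[3] = 78y9878$87
  sorted[4] = 8$8778y987
  sorted[5] = 8778y9878$
  sorted[6] = 878$8778y9
  sorted[7] = 8y9878$877
  sorted[8] = 9878$8778y
  sorted[9] = y9878$8778
sorted[9] = y9878$8778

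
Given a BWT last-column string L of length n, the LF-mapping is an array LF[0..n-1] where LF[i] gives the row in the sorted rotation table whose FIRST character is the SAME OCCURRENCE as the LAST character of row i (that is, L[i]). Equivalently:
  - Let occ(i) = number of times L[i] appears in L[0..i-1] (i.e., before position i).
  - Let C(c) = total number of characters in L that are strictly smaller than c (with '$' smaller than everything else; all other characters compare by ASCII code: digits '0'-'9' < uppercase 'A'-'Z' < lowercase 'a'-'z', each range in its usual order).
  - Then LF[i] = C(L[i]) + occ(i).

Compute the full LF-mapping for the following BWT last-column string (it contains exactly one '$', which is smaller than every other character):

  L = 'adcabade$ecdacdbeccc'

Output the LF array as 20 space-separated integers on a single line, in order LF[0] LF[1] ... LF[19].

Answer: 1 13 7 2 5 3 14 17 0 18 8 15 4 9 16 6 19 10 11 12

Derivation:
Char counts: '$':1, 'a':4, 'b':2, 'c':6, 'd':4, 'e':3
C (first-col start): C('$')=0, C('a')=1, C('b')=5, C('c')=7, C('d')=13, C('e')=17
L[0]='a': occ=0, LF[0]=C('a')+0=1+0=1
L[1]='d': occ=0, LF[1]=C('d')+0=13+0=13
L[2]='c': occ=0, LF[2]=C('c')+0=7+0=7
L[3]='a': occ=1, LF[3]=C('a')+1=1+1=2
L[4]='b': occ=0, LF[4]=C('b')+0=5+0=5
L[5]='a': occ=2, LF[5]=C('a')+2=1+2=3
L[6]='d': occ=1, LF[6]=C('d')+1=13+1=14
L[7]='e': occ=0, LF[7]=C('e')+0=17+0=17
L[8]='$': occ=0, LF[8]=C('$')+0=0+0=0
L[9]='e': occ=1, LF[9]=C('e')+1=17+1=18
L[10]='c': occ=1, LF[10]=C('c')+1=7+1=8
L[11]='d': occ=2, LF[11]=C('d')+2=13+2=15
L[12]='a': occ=3, LF[12]=C('a')+3=1+3=4
L[13]='c': occ=2, LF[13]=C('c')+2=7+2=9
L[14]='d': occ=3, LF[14]=C('d')+3=13+3=16
L[15]='b': occ=1, LF[15]=C('b')+1=5+1=6
L[16]='e': occ=2, LF[16]=C('e')+2=17+2=19
L[17]='c': occ=3, LF[17]=C('c')+3=7+3=10
L[18]='c': occ=4, LF[18]=C('c')+4=7+4=11
L[19]='c': occ=5, LF[19]=C('c')+5=7+5=12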